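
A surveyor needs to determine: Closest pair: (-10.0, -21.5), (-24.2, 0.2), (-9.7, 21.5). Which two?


d(P0,P1) = 25.9332, d(P0,P2) = 43.001, d(P1,P2) = 25.767
Closest: P1 and P2

Closest pair: (-24.2, 0.2) and (-9.7, 21.5), distance = 25.767


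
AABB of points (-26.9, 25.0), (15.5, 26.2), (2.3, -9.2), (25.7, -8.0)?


x range: [-26.9, 25.7]
y range: [-9.2, 26.2]
Bounding box: (-26.9,-9.2) to (25.7,26.2)

(-26.9,-9.2) to (25.7,26.2)


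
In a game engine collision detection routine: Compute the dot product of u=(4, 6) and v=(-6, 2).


u . v = u_x*v_x + u_y*v_y = 4*(-6) + 6*2
= (-24) + 12 = -12

-12


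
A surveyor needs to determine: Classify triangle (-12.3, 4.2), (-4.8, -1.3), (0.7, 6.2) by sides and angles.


Side lengths squared: AB^2=86.5, BC^2=86.5, CA^2=173
Sorted: [86.5, 86.5, 173]
By sides: Isosceles, By angles: Right

Isosceles, Right


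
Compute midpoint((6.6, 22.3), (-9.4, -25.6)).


M = ((6.6+(-9.4))/2, (22.3+(-25.6))/2)
= (-1.4, -1.65)

(-1.4, -1.65)


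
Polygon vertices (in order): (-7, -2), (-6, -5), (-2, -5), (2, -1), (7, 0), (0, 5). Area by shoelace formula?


Shoelace sum: ((-7)*(-5) - (-6)*(-2)) + ((-6)*(-5) - (-2)*(-5)) + ((-2)*(-1) - 2*(-5)) + (2*0 - 7*(-1)) + (7*5 - 0*0) + (0*(-2) - (-7)*5)
= 132
Area = |132|/2 = 66

66


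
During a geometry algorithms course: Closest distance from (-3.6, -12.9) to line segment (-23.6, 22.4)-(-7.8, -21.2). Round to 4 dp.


Project P onto AB: t = 0.8626 (clamped to [0,1])
Closest point on segment: (-9.9711, -15.2088)
Distance: 6.7766

6.7766


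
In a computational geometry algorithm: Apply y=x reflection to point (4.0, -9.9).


Reflection over y=x: (x,y) -> (y,x)
(4, -9.9) -> (-9.9, 4)

(-9.9, 4)


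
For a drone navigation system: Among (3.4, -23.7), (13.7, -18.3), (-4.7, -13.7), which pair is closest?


d(P0,P1) = 11.6297, d(P0,P2) = 12.869, d(P1,P2) = 18.9663
Closest: P0 and P1

Closest pair: (3.4, -23.7) and (13.7, -18.3), distance = 11.6297


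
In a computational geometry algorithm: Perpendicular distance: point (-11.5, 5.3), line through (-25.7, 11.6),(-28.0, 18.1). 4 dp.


|cross product| = 77.81
|line direction| = sqrt(47.54) = 6.8949
Distance = 77.81/sqrt(47.54) = 11.2851

11.2851


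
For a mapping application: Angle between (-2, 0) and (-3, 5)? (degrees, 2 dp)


u.v = 6, |u| = sqrt(4) = 2, |v| = sqrt(34) = 5.831
cos(theta) = u.v/(|u||v|) = 6/sqrt(136) = 0.514496
theta = acos(0.514496) = 59.04 degrees

59.04 degrees


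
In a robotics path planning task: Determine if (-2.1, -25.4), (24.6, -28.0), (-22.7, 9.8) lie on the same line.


Cross product: (24.6-(-2.1))*(9.8-(-25.4)) - ((-28)-(-25.4))*((-22.7)-(-2.1))
= 886.28

No, not collinear


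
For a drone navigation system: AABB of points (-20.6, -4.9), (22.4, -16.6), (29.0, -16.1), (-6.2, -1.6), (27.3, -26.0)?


x range: [-20.6, 29]
y range: [-26, -1.6]
Bounding box: (-20.6,-26) to (29,-1.6)

(-20.6,-26) to (29,-1.6)


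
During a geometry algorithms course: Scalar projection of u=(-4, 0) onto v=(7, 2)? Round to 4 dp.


u.v = -28, |v| = sqrt(53) = 7.2801
Scalar projection = u.v / |v| = -28 / sqrt(53) = -3.8461

-3.8461


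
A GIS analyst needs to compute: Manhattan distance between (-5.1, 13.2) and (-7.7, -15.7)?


|(-5.1)-(-7.7)| + |13.2-(-15.7)| = 2.6 + 28.9 = 31.5

31.5


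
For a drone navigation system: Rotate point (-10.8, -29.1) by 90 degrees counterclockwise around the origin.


90° CCW: (x,y) -> (-y, x)
(-10.8,-29.1) -> (29.1, -10.8)

(29.1, -10.8)


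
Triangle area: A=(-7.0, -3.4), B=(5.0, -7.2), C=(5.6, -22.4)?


Area = |x_A(y_B-y_C) + x_B(y_C-y_A) + x_C(y_A-y_B)|/2
= |(-106.4) + (-95) + 21.28|/2
= 180.12/2 = 90.06

90.06


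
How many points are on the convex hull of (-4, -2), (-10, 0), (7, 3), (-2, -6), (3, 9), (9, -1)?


Convex hull vertices (CCW): (-10, 0), (-2, -6), (9, -1), (7, 3), (3, 9)
Count = 5

5


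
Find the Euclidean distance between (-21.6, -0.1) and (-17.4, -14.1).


dx=4.2, dy=-14
d^2 = 4.2^2 + (-14)^2 = 213.64
d = sqrt(213.64) = 14.6164

14.6164


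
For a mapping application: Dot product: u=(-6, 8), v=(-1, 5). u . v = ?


u . v = u_x*v_x + u_y*v_y = (-6)*(-1) + 8*5
= 6 + 40 = 46

46


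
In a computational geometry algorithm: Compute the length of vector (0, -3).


|u| = sqrt(0^2 + (-3)^2) = sqrt(9) = 3

3


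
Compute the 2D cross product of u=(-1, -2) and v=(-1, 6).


u x v = u_x*v_y - u_y*v_x = (-1)*6 - (-2)*(-1)
= (-6) - 2 = -8

-8


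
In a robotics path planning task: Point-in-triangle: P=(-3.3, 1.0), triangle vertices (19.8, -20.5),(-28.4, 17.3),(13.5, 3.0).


Cross products: AB x AP = -163.12, BC x BP = -324.04, CA x CP = -407.4
All same sign? yes

Yes, inside


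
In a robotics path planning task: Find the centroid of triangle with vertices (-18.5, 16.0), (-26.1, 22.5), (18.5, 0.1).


Centroid = ((x_A+x_B+x_C)/3, (y_A+y_B+y_C)/3)
= (((-18.5)+(-26.1)+18.5)/3, (16+22.5+0.1)/3)
= (-8.7, 12.8667)

(-8.7, 12.8667)


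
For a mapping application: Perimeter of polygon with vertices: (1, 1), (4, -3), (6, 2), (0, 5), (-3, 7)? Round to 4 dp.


Sides: (1, 1)->(4, -3): sqrt(25) = 5, (4, -3)->(6, 2): sqrt(29) = 5.385165, (6, 2)->(0, 5): sqrt(45) = 6.708204, (0, 5)->(-3, 7): sqrt(13) = 3.605551, (-3, 7)->(1, 1): sqrt(52) = 7.211103
Sum = 27.910023
Perimeter = 27.91

27.91


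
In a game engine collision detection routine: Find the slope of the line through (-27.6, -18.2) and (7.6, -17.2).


slope = (y2-y1)/(x2-x1) = ((-17.2)-(-18.2))/(7.6-(-27.6)) = 1/35.2 = 0.0284

0.0284


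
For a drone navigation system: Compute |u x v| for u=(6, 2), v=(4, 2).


|u x v| = |6*2 - 2*4|
= |12 - 8| = 4

4


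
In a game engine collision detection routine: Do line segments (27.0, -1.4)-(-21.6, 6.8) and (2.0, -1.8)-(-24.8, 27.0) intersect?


Cross products: d1=-730.72, d2=449.2, d3=224.44, d4=-955.48
d1*d2 < 0 and d3*d4 < 0? yes

Yes, they intersect


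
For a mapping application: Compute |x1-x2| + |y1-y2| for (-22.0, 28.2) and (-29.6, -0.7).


|(-22)-(-29.6)| + |28.2-(-0.7)| = 7.6 + 28.9 = 36.5

36.5


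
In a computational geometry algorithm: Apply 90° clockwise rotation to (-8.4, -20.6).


90° CW: (x,y) -> (y, -x)
(-8.4,-20.6) -> (-20.6, 8.4)

(-20.6, 8.4)


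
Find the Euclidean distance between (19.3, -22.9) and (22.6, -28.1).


dx=3.3, dy=-5.2
d^2 = 3.3^2 + (-5.2)^2 = 37.93
d = sqrt(37.93) = 6.1587

6.1587


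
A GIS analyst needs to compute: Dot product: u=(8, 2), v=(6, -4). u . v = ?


u . v = u_x*v_x + u_y*v_y = 8*6 + 2*(-4)
= 48 + (-8) = 40

40


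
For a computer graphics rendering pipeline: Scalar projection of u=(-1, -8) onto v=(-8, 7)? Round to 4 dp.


u.v = -48, |v| = sqrt(113) = 10.6301
Scalar projection = u.v / |v| = -48 / sqrt(113) = -4.5155

-4.5155


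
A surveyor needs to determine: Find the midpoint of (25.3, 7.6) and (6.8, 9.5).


M = ((25.3+6.8)/2, (7.6+9.5)/2)
= (16.05, 8.55)

(16.05, 8.55)


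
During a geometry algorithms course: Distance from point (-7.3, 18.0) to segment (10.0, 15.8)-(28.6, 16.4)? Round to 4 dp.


Project P onto AB: t = 0 (clamped to [0,1])
Closest point on segment: (10, 15.8)
Distance: 17.4393

17.4393


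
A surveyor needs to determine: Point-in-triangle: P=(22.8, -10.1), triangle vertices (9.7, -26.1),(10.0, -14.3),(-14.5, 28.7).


Cross products: AB x AP = -149.78, BC x BP = -653.3, CA x CP = 1105.08
All same sign? no

No, outside


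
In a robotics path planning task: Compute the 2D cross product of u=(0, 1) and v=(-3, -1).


u x v = u_x*v_y - u_y*v_x = 0*(-1) - 1*(-3)
= 0 - (-3) = 3

3


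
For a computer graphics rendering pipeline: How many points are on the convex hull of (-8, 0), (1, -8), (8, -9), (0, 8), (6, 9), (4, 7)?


Convex hull vertices (CCW): (-8, 0), (1, -8), (8, -9), (6, 9), (0, 8)
Count = 5

5


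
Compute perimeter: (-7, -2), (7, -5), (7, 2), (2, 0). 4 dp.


Sides: (-7, -2)->(7, -5): sqrt(205) = 14.317821, (7, -5)->(7, 2): sqrt(49) = 7, (7, 2)->(2, 0): sqrt(29) = 5.385165, (2, 0)->(-7, -2): sqrt(85) = 9.219544
Sum = 35.92253
Perimeter = 35.9225

35.9225


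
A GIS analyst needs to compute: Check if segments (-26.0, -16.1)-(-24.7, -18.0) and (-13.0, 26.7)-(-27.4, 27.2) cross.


Cross products: d1=622.82, d2=649.53, d3=80.34, d4=53.63
d1*d2 < 0 and d3*d4 < 0? no

No, they don't intersect


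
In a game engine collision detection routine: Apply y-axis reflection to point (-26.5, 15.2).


Reflection over y-axis: (x,y) -> (-x,y)
(-26.5, 15.2) -> (26.5, 15.2)

(26.5, 15.2)


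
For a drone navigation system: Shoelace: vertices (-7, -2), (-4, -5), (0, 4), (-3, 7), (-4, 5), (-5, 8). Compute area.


Shoelace sum: ((-7)*(-5) - (-4)*(-2)) + ((-4)*4 - 0*(-5)) + (0*7 - (-3)*4) + ((-3)*5 - (-4)*7) + ((-4)*8 - (-5)*5) + ((-5)*(-2) - (-7)*8)
= 95
Area = |95|/2 = 47.5

47.5


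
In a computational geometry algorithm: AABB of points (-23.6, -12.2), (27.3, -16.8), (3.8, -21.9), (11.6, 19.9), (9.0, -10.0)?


x range: [-23.6, 27.3]
y range: [-21.9, 19.9]
Bounding box: (-23.6,-21.9) to (27.3,19.9)

(-23.6,-21.9) to (27.3,19.9)


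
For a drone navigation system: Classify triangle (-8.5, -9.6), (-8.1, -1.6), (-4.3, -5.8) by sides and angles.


Side lengths squared: AB^2=64.16, BC^2=32.08, CA^2=32.08
Sorted: [32.08, 32.08, 64.16]
By sides: Isosceles, By angles: Right

Isosceles, Right


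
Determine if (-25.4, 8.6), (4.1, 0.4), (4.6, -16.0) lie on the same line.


Cross product: (4.1-(-25.4))*((-16)-8.6) - (0.4-8.6)*(4.6-(-25.4))
= -479.7

No, not collinear


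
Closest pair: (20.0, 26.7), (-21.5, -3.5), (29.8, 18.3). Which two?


d(P0,P1) = 51.3253, d(P0,P2) = 12.9074, d(P1,P2) = 55.7398
Closest: P0 and P2

Closest pair: (20.0, 26.7) and (29.8, 18.3), distance = 12.9074


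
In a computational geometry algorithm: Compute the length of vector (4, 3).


|u| = sqrt(4^2 + 3^2) = sqrt(25) = 5

5


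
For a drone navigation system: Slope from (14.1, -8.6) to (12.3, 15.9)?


slope = (y2-y1)/(x2-x1) = (15.9-(-8.6))/(12.3-14.1) = 24.5/(-1.8) = -13.6111

-13.6111


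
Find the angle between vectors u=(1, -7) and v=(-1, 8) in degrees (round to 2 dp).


u.v = -57, |u| = sqrt(50) = 7.0711, |v| = sqrt(65) = 8.0623
cos(theta) = u.v/(|u||v|) = -57/sqrt(3250) = -0.999846
theta = acos(-0.999846) = 178.99 degrees

178.99 degrees


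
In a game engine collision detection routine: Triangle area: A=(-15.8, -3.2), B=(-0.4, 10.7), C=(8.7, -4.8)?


Area = |x_A(y_B-y_C) + x_B(y_C-y_A) + x_C(y_A-y_B)|/2
= |(-244.9) + 0.64 + (-120.93)|/2
= 365.19/2 = 182.595

182.595


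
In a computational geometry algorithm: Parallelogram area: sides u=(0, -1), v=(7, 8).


|u x v| = |0*8 - (-1)*7|
= |0 - (-7)| = 7

7


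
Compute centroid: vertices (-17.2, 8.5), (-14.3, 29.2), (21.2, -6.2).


Centroid = ((x_A+x_B+x_C)/3, (y_A+y_B+y_C)/3)
= (((-17.2)+(-14.3)+21.2)/3, (8.5+29.2+(-6.2))/3)
= (-3.4333, 10.5)

(-3.4333, 10.5)


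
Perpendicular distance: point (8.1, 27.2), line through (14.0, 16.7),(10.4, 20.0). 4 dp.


|cross product| = 18.33
|line direction| = sqrt(23.85) = 4.8836
Distance = 18.33/sqrt(23.85) = 3.7533

3.7533


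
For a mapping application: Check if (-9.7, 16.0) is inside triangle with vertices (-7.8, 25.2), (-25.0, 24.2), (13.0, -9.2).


Cross products: AB x AP = 156.34, BC x BP = 199.42, CA x CP = 256.72
All same sign? yes

Yes, inside


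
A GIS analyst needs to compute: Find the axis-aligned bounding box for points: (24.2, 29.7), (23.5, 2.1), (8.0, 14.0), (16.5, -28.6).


x range: [8, 24.2]
y range: [-28.6, 29.7]
Bounding box: (8,-28.6) to (24.2,29.7)

(8,-28.6) to (24.2,29.7)


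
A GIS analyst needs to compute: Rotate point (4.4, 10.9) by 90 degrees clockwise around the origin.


90° CW: (x,y) -> (y, -x)
(4.4,10.9) -> (10.9, -4.4)

(10.9, -4.4)


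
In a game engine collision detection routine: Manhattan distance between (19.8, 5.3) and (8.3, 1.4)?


|19.8-8.3| + |5.3-1.4| = 11.5 + 3.9 = 15.4

15.4


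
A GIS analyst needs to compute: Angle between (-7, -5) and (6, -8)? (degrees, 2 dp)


u.v = -2, |u| = sqrt(74) = 8.6023, |v| = sqrt(100) = 10
cos(theta) = u.v/(|u||v|) = -2/sqrt(7400) = -0.02325
theta = acos(-0.02325) = 91.33 degrees

91.33 degrees


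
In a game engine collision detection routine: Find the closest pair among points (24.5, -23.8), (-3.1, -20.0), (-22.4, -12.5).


d(P0,P1) = 27.8604, d(P0,P2) = 48.2421, d(P1,P2) = 20.706
Closest: P1 and P2

Closest pair: (-3.1, -20.0) and (-22.4, -12.5), distance = 20.706


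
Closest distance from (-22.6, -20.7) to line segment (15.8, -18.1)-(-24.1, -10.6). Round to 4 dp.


Project P onto AB: t = 0.9177 (clamped to [0,1])
Closest point on segment: (-20.8175, -11.217)
Distance: 9.6491

9.6491


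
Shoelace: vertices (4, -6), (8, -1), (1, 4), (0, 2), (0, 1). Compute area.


Shoelace sum: (4*(-1) - 8*(-6)) + (8*4 - 1*(-1)) + (1*2 - 0*4) + (0*1 - 0*2) + (0*(-6) - 4*1)
= 75
Area = |75|/2 = 37.5

37.5


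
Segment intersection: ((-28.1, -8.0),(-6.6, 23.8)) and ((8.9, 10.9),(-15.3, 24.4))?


Cross products: d1=956.88, d2=-102.93, d3=-770.25, d4=289.56
d1*d2 < 0 and d3*d4 < 0? yes

Yes, they intersect


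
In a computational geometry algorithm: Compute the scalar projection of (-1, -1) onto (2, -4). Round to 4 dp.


u.v = 2, |v| = sqrt(20) = 4.4721
Scalar projection = u.v / |v| = 2 / sqrt(20) = 0.4472

0.4472


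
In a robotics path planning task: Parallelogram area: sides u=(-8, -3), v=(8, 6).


|u x v| = |(-8)*6 - (-3)*8|
= |(-48) - (-24)| = 24

24


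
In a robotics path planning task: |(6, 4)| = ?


|u| = sqrt(6^2 + 4^2) = sqrt(52) = 7.2111

7.2111


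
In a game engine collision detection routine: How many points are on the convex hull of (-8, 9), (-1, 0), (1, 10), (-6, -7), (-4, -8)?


Convex hull vertices (CCW): (-8, 9), (-6, -7), (-4, -8), (-1, 0), (1, 10)
Count = 5

5


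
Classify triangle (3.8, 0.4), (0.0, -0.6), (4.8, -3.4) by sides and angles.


Side lengths squared: AB^2=15.44, BC^2=30.88, CA^2=15.44
Sorted: [15.44, 15.44, 30.88]
By sides: Isosceles, By angles: Right

Isosceles, Right


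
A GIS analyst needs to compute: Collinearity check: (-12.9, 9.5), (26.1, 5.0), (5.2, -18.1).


Cross product: (26.1-(-12.9))*((-18.1)-9.5) - (5-9.5)*(5.2-(-12.9))
= -994.95

No, not collinear


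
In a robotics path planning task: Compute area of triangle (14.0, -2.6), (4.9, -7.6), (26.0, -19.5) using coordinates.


Area = |x_A(y_B-y_C) + x_B(y_C-y_A) + x_C(y_A-y_B)|/2
= |166.6 + (-82.81) + 130|/2
= 213.79/2 = 106.895

106.895


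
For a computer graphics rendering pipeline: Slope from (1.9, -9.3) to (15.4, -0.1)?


slope = (y2-y1)/(x2-x1) = ((-0.1)-(-9.3))/(15.4-1.9) = 9.2/13.5 = 0.6815

0.6815


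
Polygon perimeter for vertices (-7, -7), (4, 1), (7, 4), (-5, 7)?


Sides: (-7, -7)->(4, 1): sqrt(185) = 13.601471, (4, 1)->(7, 4): sqrt(18) = 4.242641, (7, 4)->(-5, 7): sqrt(153) = 12.369317, (-5, 7)->(-7, -7): sqrt(200) = 14.142136
Sum = 44.355565
Perimeter = 44.3556

44.3556


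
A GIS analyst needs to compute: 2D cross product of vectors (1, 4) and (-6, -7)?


u x v = u_x*v_y - u_y*v_x = 1*(-7) - 4*(-6)
= (-7) - (-24) = 17

17


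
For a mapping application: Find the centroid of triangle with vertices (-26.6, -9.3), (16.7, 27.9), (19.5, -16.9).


Centroid = ((x_A+x_B+x_C)/3, (y_A+y_B+y_C)/3)
= (((-26.6)+16.7+19.5)/3, ((-9.3)+27.9+(-16.9))/3)
= (3.2, 0.5667)

(3.2, 0.5667)


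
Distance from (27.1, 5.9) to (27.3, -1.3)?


dx=0.2, dy=-7.2
d^2 = 0.2^2 + (-7.2)^2 = 51.88
d = sqrt(51.88) = 7.2028

7.2028


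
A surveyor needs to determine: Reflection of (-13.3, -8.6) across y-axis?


Reflection over y-axis: (x,y) -> (-x,y)
(-13.3, -8.6) -> (13.3, -8.6)

(13.3, -8.6)


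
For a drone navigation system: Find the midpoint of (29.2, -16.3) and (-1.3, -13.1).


M = ((29.2+(-1.3))/2, ((-16.3)+(-13.1))/2)
= (13.95, -14.7)

(13.95, -14.7)


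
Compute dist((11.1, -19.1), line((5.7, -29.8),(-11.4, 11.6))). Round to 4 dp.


|cross product| = 406.53
|line direction| = sqrt(2006.37) = 44.7925
Distance = 406.53/sqrt(2006.37) = 9.0758

9.0758


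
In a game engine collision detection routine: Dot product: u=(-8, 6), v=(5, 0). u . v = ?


u . v = u_x*v_x + u_y*v_y = (-8)*5 + 6*0
= (-40) + 0 = -40

-40


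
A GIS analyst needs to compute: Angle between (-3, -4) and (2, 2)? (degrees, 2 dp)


u.v = -14, |u| = sqrt(25) = 5, |v| = sqrt(8) = 2.8284
cos(theta) = u.v/(|u||v|) = -14/sqrt(200) = -0.989949
theta = acos(-0.989949) = 171.87 degrees

171.87 degrees


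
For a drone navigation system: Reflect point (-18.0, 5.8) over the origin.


Reflection over origin: (x,y) -> (-x,-y)
(-18, 5.8) -> (18, -5.8)

(18, -5.8)


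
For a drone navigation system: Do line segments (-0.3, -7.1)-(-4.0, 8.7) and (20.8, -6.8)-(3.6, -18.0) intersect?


Cross products: d1=-231.16, d2=-544.36, d3=-334.49, d4=-21.29
d1*d2 < 0 and d3*d4 < 0? no

No, they don't intersect


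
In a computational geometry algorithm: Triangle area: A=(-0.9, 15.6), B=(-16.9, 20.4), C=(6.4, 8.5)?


Area = |x_A(y_B-y_C) + x_B(y_C-y_A) + x_C(y_A-y_B)|/2
= |(-10.71) + 119.99 + (-30.72)|/2
= 78.56/2 = 39.28

39.28


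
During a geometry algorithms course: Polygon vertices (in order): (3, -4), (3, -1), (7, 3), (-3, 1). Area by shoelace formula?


Shoelace sum: (3*(-1) - 3*(-4)) + (3*3 - 7*(-1)) + (7*1 - (-3)*3) + ((-3)*(-4) - 3*1)
= 50
Area = |50|/2 = 25

25


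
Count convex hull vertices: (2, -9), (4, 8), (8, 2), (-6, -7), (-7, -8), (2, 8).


Convex hull vertices (CCW): (-7, -8), (2, -9), (8, 2), (4, 8), (2, 8)
Count = 5

5


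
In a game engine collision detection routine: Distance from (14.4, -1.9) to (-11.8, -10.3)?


dx=-26.2, dy=-8.4
d^2 = (-26.2)^2 + (-8.4)^2 = 757
d = sqrt(757) = 27.5136

27.5136


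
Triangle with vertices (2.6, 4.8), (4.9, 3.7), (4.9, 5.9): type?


Side lengths squared: AB^2=6.5, BC^2=4.84, CA^2=6.5
Sorted: [4.84, 6.5, 6.5]
By sides: Isosceles, By angles: Acute

Isosceles, Acute


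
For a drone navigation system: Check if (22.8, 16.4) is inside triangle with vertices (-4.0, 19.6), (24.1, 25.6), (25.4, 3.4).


Cross products: AB x AP = -250.72, BC x BP = -40.82, CA x CP = -340.08
All same sign? yes

Yes, inside


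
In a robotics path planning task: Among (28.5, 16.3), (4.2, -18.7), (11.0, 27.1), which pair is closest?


d(P0,P1) = 42.6086, d(P0,P2) = 20.5643, d(P1,P2) = 46.3021
Closest: P0 and P2

Closest pair: (28.5, 16.3) and (11.0, 27.1), distance = 20.5643


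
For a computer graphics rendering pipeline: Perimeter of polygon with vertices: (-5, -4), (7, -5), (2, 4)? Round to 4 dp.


Sides: (-5, -4)->(7, -5): sqrt(145) = 12.041595, (7, -5)->(2, 4): sqrt(106) = 10.29563, (2, 4)->(-5, -4): sqrt(113) = 10.630146
Sum = 32.967371
Perimeter = 32.9674

32.9674


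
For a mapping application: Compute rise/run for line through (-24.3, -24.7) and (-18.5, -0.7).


slope = (y2-y1)/(x2-x1) = ((-0.7)-(-24.7))/((-18.5)-(-24.3)) = 24/5.8 = 4.1379

4.1379


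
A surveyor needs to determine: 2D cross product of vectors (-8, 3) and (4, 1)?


u x v = u_x*v_y - u_y*v_x = (-8)*1 - 3*4
= (-8) - 12 = -20

-20


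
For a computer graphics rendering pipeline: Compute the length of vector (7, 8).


|u| = sqrt(7^2 + 8^2) = sqrt(113) = 10.6301

10.6301


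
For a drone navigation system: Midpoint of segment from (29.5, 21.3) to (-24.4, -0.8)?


M = ((29.5+(-24.4))/2, (21.3+(-0.8))/2)
= (2.55, 10.25)

(2.55, 10.25)


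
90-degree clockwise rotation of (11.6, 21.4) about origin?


90° CW: (x,y) -> (y, -x)
(11.6,21.4) -> (21.4, -11.6)

(21.4, -11.6)


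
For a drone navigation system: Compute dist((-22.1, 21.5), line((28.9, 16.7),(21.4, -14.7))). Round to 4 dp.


|cross product| = 1637.4
|line direction| = sqrt(1042.21) = 32.2833
Distance = 1637.4/sqrt(1042.21) = 50.7198

50.7198


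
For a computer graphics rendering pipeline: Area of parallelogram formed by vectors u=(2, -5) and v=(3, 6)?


|u x v| = |2*6 - (-5)*3|
= |12 - (-15)| = 27

27


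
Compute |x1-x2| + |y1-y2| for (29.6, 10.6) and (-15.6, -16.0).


|29.6-(-15.6)| + |10.6-(-16)| = 45.2 + 26.6 = 71.8

71.8


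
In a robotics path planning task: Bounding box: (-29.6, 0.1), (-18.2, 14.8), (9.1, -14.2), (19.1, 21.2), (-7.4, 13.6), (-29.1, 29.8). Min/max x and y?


x range: [-29.6, 19.1]
y range: [-14.2, 29.8]
Bounding box: (-29.6,-14.2) to (19.1,29.8)

(-29.6,-14.2) to (19.1,29.8)


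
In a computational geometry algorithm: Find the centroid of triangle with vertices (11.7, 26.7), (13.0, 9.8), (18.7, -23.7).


Centroid = ((x_A+x_B+x_C)/3, (y_A+y_B+y_C)/3)
= ((11.7+13+18.7)/3, (26.7+9.8+(-23.7))/3)
= (14.4667, 4.2667)

(14.4667, 4.2667)


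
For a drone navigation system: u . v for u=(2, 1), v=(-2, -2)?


u . v = u_x*v_x + u_y*v_y = 2*(-2) + 1*(-2)
= (-4) + (-2) = -6

-6


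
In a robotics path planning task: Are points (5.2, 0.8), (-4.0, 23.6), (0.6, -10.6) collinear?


Cross product: ((-4)-5.2)*((-10.6)-0.8) - (23.6-0.8)*(0.6-5.2)
= 209.76

No, not collinear


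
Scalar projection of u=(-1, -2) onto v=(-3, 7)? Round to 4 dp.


u.v = -11, |v| = sqrt(58) = 7.6158
Scalar projection = u.v / |v| = -11 / sqrt(58) = -1.4444

-1.4444


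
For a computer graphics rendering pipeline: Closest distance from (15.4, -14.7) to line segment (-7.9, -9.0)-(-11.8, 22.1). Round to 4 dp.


Project P onto AB: t = 0 (clamped to [0,1])
Closest point on segment: (-7.9, -9)
Distance: 23.9871

23.9871


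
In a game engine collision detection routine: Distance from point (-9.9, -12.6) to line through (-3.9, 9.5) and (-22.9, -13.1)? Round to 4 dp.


|cross product| = 284.3
|line direction| = sqrt(871.76) = 29.5256
Distance = 284.3/sqrt(871.76) = 9.6289

9.6289


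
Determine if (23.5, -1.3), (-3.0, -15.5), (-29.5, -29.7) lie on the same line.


Cross product: ((-3)-23.5)*((-29.7)-(-1.3)) - ((-15.5)-(-1.3))*((-29.5)-23.5)
= 0

Yes, collinear


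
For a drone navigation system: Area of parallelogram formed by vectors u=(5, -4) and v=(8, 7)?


|u x v| = |5*7 - (-4)*8|
= |35 - (-32)| = 67

67


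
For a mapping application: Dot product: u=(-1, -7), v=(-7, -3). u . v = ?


u . v = u_x*v_x + u_y*v_y = (-1)*(-7) + (-7)*(-3)
= 7 + 21 = 28

28


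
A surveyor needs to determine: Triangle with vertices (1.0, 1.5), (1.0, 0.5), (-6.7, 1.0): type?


Side lengths squared: AB^2=1, BC^2=59.54, CA^2=59.54
Sorted: [1, 59.54, 59.54]
By sides: Isosceles, By angles: Acute

Isosceles, Acute


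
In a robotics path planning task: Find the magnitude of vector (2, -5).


|u| = sqrt(2^2 + (-5)^2) = sqrt(29) = 5.3852

5.3852


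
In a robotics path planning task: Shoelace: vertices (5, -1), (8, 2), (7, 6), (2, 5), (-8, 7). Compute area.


Shoelace sum: (5*2 - 8*(-1)) + (8*6 - 7*2) + (7*5 - 2*6) + (2*7 - (-8)*5) + ((-8)*(-1) - 5*7)
= 102
Area = |102|/2 = 51

51


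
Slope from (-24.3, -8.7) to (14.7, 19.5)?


slope = (y2-y1)/(x2-x1) = (19.5-(-8.7))/(14.7-(-24.3)) = 28.2/39 = 0.7231

0.7231


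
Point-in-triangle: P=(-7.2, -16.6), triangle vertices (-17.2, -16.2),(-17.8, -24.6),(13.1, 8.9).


Cross products: AB x AP = 84.24, BC x BP = -107.9, CA x CP = 263.12
All same sign? no

No, outside


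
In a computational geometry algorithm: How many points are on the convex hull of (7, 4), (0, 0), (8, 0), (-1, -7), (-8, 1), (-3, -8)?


Convex hull vertices (CCW): (-8, 1), (-3, -8), (-1, -7), (8, 0), (7, 4)
Count = 5

5


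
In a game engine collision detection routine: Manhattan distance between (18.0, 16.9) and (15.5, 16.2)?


|18-15.5| + |16.9-16.2| = 2.5 + 0.7 = 3.2

3.2


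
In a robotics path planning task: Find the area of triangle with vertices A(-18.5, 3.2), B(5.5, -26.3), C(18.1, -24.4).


Area = |x_A(y_B-y_C) + x_B(y_C-y_A) + x_C(y_A-y_B)|/2
= |35.15 + (-151.8) + 533.95|/2
= 417.3/2 = 208.65

208.65


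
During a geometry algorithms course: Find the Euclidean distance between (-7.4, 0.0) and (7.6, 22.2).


dx=15, dy=22.2
d^2 = 15^2 + 22.2^2 = 717.84
d = sqrt(717.84) = 26.7925

26.7925


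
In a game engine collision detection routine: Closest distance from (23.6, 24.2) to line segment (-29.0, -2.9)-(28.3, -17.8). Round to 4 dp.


Project P onto AB: t = 0.7446 (clamped to [0,1])
Closest point on segment: (13.6679, -13.9952)
Distance: 39.4654

39.4654


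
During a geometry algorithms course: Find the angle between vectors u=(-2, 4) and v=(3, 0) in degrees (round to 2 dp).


u.v = -6, |u| = sqrt(20) = 4.4721, |v| = sqrt(9) = 3
cos(theta) = u.v/(|u||v|) = -6/sqrt(180) = -0.447214
theta = acos(-0.447214) = 116.57 degrees

116.57 degrees


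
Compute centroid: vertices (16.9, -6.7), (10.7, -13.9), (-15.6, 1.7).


Centroid = ((x_A+x_B+x_C)/3, (y_A+y_B+y_C)/3)
= ((16.9+10.7+(-15.6))/3, ((-6.7)+(-13.9)+1.7)/3)
= (4, -6.3)

(4, -6.3)


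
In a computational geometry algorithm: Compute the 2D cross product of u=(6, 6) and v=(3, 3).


u x v = u_x*v_y - u_y*v_x = 6*3 - 6*3
= 18 - 18 = 0

0


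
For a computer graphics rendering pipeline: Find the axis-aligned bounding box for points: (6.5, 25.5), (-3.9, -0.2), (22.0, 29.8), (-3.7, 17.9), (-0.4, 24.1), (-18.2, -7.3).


x range: [-18.2, 22]
y range: [-7.3, 29.8]
Bounding box: (-18.2,-7.3) to (22,29.8)

(-18.2,-7.3) to (22,29.8)


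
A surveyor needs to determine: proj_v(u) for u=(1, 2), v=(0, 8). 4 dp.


u.v = 16, |v| = sqrt(64) = 8
Scalar projection = u.v / |v| = 16 / sqrt(64) = 2

2


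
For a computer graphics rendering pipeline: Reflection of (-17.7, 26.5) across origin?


Reflection over origin: (x,y) -> (-x,-y)
(-17.7, 26.5) -> (17.7, -26.5)

(17.7, -26.5)


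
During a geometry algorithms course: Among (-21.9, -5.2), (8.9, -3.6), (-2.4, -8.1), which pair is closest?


d(P0,P1) = 30.8415, d(P0,P2) = 19.7145, d(P1,P2) = 12.1631
Closest: P1 and P2

Closest pair: (8.9, -3.6) and (-2.4, -8.1), distance = 12.1631


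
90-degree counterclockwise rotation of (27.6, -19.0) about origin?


90° CCW: (x,y) -> (-y, x)
(27.6,-19) -> (19, 27.6)

(19, 27.6)


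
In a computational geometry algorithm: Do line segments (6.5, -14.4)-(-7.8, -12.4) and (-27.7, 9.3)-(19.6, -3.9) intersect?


Cross products: d1=-669.57, d2=-763.73, d3=-270.51, d4=-176.35
d1*d2 < 0 and d3*d4 < 0? no

No, they don't intersect


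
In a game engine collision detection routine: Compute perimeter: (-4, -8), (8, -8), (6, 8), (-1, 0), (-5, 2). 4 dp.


Sides: (-4, -8)->(8, -8): sqrt(144) = 12, (8, -8)->(6, 8): sqrt(260) = 16.124515, (6, 8)->(-1, 0): sqrt(113) = 10.630146, (-1, 0)->(-5, 2): sqrt(20) = 4.472136, (-5, 2)->(-4, -8): sqrt(101) = 10.049876
Sum = 53.276673
Perimeter = 53.2767

53.2767


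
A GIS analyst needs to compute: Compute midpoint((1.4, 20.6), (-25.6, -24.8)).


M = ((1.4+(-25.6))/2, (20.6+(-24.8))/2)
= (-12.1, -2.1)

(-12.1, -2.1)


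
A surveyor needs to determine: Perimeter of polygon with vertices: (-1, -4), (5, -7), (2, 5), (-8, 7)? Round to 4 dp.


Sides: (-1, -4)->(5, -7): sqrt(45) = 6.708204, (5, -7)->(2, 5): sqrt(153) = 12.369317, (2, 5)->(-8, 7): sqrt(104) = 10.198039, (-8, 7)->(-1, -4): sqrt(170) = 13.038405
Sum = 42.313965
Perimeter = 42.314

42.314


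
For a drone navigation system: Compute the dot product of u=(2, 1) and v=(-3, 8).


u . v = u_x*v_x + u_y*v_y = 2*(-3) + 1*8
= (-6) + 8 = 2

2


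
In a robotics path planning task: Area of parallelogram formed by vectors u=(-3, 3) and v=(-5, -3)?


|u x v| = |(-3)*(-3) - 3*(-5)|
= |9 - (-15)| = 24

24


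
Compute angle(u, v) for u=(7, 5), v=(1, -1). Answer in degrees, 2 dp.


u.v = 2, |u| = sqrt(74) = 8.6023, |v| = sqrt(2) = 1.4142
cos(theta) = u.v/(|u||v|) = 2/sqrt(148) = 0.164399
theta = acos(0.164399) = 80.54 degrees

80.54 degrees


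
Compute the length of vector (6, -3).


|u| = sqrt(6^2 + (-3)^2) = sqrt(45) = 6.7082

6.7082


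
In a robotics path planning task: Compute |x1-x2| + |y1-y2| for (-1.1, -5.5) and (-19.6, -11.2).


|(-1.1)-(-19.6)| + |(-5.5)-(-11.2)| = 18.5 + 5.7 = 24.2

24.2


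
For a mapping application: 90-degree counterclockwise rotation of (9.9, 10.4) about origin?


90° CCW: (x,y) -> (-y, x)
(9.9,10.4) -> (-10.4, 9.9)

(-10.4, 9.9)


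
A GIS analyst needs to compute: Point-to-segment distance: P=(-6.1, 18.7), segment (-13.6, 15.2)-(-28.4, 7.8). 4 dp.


Project P onto AB: t = 0 (clamped to [0,1])
Closest point on segment: (-13.6, 15.2)
Distance: 8.2765

8.2765


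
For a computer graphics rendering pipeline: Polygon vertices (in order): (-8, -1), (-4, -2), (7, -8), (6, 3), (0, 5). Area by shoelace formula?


Shoelace sum: ((-8)*(-2) - (-4)*(-1)) + ((-4)*(-8) - 7*(-2)) + (7*3 - 6*(-8)) + (6*5 - 0*3) + (0*(-1) - (-8)*5)
= 197
Area = |197|/2 = 98.5

98.5


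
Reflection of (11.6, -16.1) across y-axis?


Reflection over y-axis: (x,y) -> (-x,y)
(11.6, -16.1) -> (-11.6, -16.1)

(-11.6, -16.1)


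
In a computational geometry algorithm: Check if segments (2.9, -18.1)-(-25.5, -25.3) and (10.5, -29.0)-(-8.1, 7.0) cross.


Cross products: d1=70.86, d2=1227.18, d3=364.28, d4=-792.04
d1*d2 < 0 and d3*d4 < 0? no

No, they don't intersect


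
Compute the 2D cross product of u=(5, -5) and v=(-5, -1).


u x v = u_x*v_y - u_y*v_x = 5*(-1) - (-5)*(-5)
= (-5) - 25 = -30

-30


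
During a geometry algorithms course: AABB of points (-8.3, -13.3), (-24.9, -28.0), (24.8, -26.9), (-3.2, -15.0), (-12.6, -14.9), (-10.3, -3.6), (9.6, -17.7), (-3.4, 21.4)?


x range: [-24.9, 24.8]
y range: [-28, 21.4]
Bounding box: (-24.9,-28) to (24.8,21.4)

(-24.9,-28) to (24.8,21.4)


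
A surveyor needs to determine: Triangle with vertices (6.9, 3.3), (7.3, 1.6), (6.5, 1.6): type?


Side lengths squared: AB^2=3.05, BC^2=0.64, CA^2=3.05
Sorted: [0.64, 3.05, 3.05]
By sides: Isosceles, By angles: Acute

Isosceles, Acute


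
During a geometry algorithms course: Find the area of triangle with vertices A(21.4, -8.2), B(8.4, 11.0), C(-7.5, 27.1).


Area = |x_A(y_B-y_C) + x_B(y_C-y_A) + x_C(y_A-y_B)|/2
= |(-344.54) + 296.52 + 144|/2
= 95.98/2 = 47.99

47.99


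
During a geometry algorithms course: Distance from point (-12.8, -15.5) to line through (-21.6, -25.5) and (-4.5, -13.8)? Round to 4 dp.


|cross product| = 68.04
|line direction| = sqrt(429.3) = 20.7196
Distance = 68.04/sqrt(429.3) = 3.2839

3.2839


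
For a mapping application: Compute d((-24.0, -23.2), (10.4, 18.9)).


dx=34.4, dy=42.1
d^2 = 34.4^2 + 42.1^2 = 2955.77
d = sqrt(2955.77) = 54.367

54.367


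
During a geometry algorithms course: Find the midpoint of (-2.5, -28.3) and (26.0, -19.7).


M = (((-2.5)+26)/2, ((-28.3)+(-19.7))/2)
= (11.75, -24)

(11.75, -24)


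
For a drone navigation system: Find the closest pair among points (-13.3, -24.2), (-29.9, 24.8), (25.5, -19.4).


d(P0,P1) = 51.7355, d(P0,P2) = 39.0958, d(P1,P2) = 70.8717
Closest: P0 and P2

Closest pair: (-13.3, -24.2) and (25.5, -19.4), distance = 39.0958


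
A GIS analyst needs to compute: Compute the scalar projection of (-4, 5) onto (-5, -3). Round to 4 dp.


u.v = 5, |v| = sqrt(34) = 5.831
Scalar projection = u.v / |v| = 5 / sqrt(34) = 0.8575

0.8575


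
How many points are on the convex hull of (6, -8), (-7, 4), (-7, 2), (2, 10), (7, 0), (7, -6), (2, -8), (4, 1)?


Convex hull vertices (CCW): (-7, 2), (2, -8), (6, -8), (7, -6), (7, 0), (2, 10), (-7, 4)
Count = 7

7


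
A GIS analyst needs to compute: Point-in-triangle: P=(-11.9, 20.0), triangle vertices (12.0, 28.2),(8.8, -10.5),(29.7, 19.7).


Cross products: AB x AP = -898.69, BC x BP = 1262.59, CA x CP = 348.29
All same sign? no

No, outside


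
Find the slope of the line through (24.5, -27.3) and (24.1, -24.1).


slope = (y2-y1)/(x2-x1) = ((-24.1)-(-27.3))/(24.1-24.5) = 3.2/(-0.4) = -8

-8


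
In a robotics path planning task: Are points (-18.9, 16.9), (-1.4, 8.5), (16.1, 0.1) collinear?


Cross product: ((-1.4)-(-18.9))*(0.1-16.9) - (8.5-16.9)*(16.1-(-18.9))
= 0

Yes, collinear


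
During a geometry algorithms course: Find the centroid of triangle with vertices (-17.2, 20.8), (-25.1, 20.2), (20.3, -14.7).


Centroid = ((x_A+x_B+x_C)/3, (y_A+y_B+y_C)/3)
= (((-17.2)+(-25.1)+20.3)/3, (20.8+20.2+(-14.7))/3)
= (-7.3333, 8.7667)

(-7.3333, 8.7667)


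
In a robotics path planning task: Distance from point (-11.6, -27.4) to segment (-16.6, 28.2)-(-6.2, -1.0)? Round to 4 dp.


Project P onto AB: t = 1 (clamped to [0,1])
Closest point on segment: (-6.2, -1)
Distance: 26.9466

26.9466


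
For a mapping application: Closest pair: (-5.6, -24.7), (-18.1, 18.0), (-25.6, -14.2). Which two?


d(P0,P1) = 44.492, d(P0,P2) = 22.5887, d(P1,P2) = 33.0619
Closest: P0 and P2

Closest pair: (-5.6, -24.7) and (-25.6, -14.2), distance = 22.5887


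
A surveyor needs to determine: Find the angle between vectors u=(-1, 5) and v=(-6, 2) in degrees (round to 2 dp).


u.v = 16, |u| = sqrt(26) = 5.099, |v| = sqrt(40) = 6.3246
cos(theta) = u.v/(|u||v|) = 16/sqrt(1040) = 0.496139
theta = acos(0.496139) = 60.26 degrees

60.26 degrees


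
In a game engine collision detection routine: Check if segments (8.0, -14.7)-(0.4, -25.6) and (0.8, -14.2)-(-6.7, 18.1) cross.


Cross products: d1=-228.81, d2=98.42, d3=-82.28, d4=-409.51
d1*d2 < 0 and d3*d4 < 0? no

No, they don't intersect


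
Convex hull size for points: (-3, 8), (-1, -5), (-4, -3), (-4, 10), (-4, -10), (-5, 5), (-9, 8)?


Convex hull vertices (CCW): (-9, 8), (-4, -10), (-1, -5), (-3, 8), (-4, 10)
Count = 5

5


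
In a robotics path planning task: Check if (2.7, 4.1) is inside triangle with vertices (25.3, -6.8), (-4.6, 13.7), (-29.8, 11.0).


Cross products: AB x AP = 137.39, BC x BP = 261.63, CA x CP = 198.31
All same sign? yes

Yes, inside


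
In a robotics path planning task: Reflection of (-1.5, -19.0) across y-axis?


Reflection over y-axis: (x,y) -> (-x,y)
(-1.5, -19) -> (1.5, -19)

(1.5, -19)


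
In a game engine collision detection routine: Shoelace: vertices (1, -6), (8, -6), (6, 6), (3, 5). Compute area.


Shoelace sum: (1*(-6) - 8*(-6)) + (8*6 - 6*(-6)) + (6*5 - 3*6) + (3*(-6) - 1*5)
= 115
Area = |115|/2 = 57.5

57.5


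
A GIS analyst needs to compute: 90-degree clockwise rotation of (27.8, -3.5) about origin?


90° CW: (x,y) -> (y, -x)
(27.8,-3.5) -> (-3.5, -27.8)

(-3.5, -27.8)


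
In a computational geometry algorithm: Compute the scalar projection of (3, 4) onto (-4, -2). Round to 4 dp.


u.v = -20, |v| = sqrt(20) = 4.4721
Scalar projection = u.v / |v| = -20 / sqrt(20) = -4.4721

-4.4721


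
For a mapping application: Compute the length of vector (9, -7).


|u| = sqrt(9^2 + (-7)^2) = sqrt(130) = 11.4018

11.4018


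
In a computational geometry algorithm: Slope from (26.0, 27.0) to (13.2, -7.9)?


slope = (y2-y1)/(x2-x1) = ((-7.9)-27)/(13.2-26) = (-34.9)/(-12.8) = 2.7266

2.7266


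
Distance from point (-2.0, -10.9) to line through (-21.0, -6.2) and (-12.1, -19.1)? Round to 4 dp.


|cross product| = 203.27
|line direction| = sqrt(245.62) = 15.6723
Distance = 203.27/sqrt(245.62) = 12.97

12.97


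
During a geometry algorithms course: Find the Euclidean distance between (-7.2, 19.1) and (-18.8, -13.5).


dx=-11.6, dy=-32.6
d^2 = (-11.6)^2 + (-32.6)^2 = 1197.32
d = sqrt(1197.32) = 34.6023

34.6023


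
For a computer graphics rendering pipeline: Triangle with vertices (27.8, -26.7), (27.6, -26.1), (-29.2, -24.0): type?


Side lengths squared: AB^2=0.4, BC^2=3230.65, CA^2=3256.29
Sorted: [0.4, 3230.65, 3256.29]
By sides: Scalene, By angles: Obtuse

Scalene, Obtuse


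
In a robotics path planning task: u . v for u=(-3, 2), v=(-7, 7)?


u . v = u_x*v_x + u_y*v_y = (-3)*(-7) + 2*7
= 21 + 14 = 35

35


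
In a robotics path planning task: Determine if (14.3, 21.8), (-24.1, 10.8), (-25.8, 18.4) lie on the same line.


Cross product: ((-24.1)-14.3)*(18.4-21.8) - (10.8-21.8)*((-25.8)-14.3)
= -310.54

No, not collinear


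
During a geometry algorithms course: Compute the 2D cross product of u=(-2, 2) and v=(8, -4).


u x v = u_x*v_y - u_y*v_x = (-2)*(-4) - 2*8
= 8 - 16 = -8

-8


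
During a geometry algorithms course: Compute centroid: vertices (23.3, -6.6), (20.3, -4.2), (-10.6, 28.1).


Centroid = ((x_A+x_B+x_C)/3, (y_A+y_B+y_C)/3)
= ((23.3+20.3+(-10.6))/3, ((-6.6)+(-4.2)+28.1)/3)
= (11, 5.7667)

(11, 5.7667)


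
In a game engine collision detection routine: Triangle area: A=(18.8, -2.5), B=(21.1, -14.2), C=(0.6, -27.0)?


Area = |x_A(y_B-y_C) + x_B(y_C-y_A) + x_C(y_A-y_B)|/2
= |240.64 + (-516.95) + 7.02|/2
= 269.29/2 = 134.645

134.645


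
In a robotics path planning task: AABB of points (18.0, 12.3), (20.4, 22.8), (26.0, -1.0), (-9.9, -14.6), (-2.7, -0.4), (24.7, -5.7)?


x range: [-9.9, 26]
y range: [-14.6, 22.8]
Bounding box: (-9.9,-14.6) to (26,22.8)

(-9.9,-14.6) to (26,22.8)


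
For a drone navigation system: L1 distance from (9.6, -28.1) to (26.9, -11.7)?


|9.6-26.9| + |(-28.1)-(-11.7)| = 17.3 + 16.4 = 33.7

33.7


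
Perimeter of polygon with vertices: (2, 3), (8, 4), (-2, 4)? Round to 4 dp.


Sides: (2, 3)->(8, 4): sqrt(37) = 6.082763, (8, 4)->(-2, 4): sqrt(100) = 10, (-2, 4)->(2, 3): sqrt(17) = 4.123106
Sum = 20.205869
Perimeter = 20.2059

20.2059


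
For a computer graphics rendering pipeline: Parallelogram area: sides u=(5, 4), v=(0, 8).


|u x v| = |5*8 - 4*0|
= |40 - 0| = 40

40


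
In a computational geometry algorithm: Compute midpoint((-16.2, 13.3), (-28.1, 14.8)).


M = (((-16.2)+(-28.1))/2, (13.3+14.8)/2)
= (-22.15, 14.05)

(-22.15, 14.05)


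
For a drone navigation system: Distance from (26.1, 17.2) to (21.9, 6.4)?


dx=-4.2, dy=-10.8
d^2 = (-4.2)^2 + (-10.8)^2 = 134.28
d = sqrt(134.28) = 11.5879

11.5879


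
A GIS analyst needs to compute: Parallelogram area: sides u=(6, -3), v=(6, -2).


|u x v| = |6*(-2) - (-3)*6|
= |(-12) - (-18)| = 6

6


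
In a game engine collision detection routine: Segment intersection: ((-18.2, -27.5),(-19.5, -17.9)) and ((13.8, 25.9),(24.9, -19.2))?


Cross products: d1=-2035.94, d2=-1988.01, d3=-376.62, d4=-424.55
d1*d2 < 0 and d3*d4 < 0? no

No, they don't intersect


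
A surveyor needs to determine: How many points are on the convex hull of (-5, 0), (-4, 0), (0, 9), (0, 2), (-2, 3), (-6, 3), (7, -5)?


Convex hull vertices (CCW): (-6, 3), (-5, 0), (7, -5), (0, 9)
Count = 4

4


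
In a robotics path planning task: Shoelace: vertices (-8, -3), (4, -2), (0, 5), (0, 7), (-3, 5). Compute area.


Shoelace sum: ((-8)*(-2) - 4*(-3)) + (4*5 - 0*(-2)) + (0*7 - 0*5) + (0*5 - (-3)*7) + ((-3)*(-3) - (-8)*5)
= 118
Area = |118|/2 = 59

59


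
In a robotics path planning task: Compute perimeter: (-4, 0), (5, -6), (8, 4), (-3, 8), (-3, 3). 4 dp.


Sides: (-4, 0)->(5, -6): sqrt(117) = 10.816654, (5, -6)->(8, 4): sqrt(109) = 10.440307, (8, 4)->(-3, 8): sqrt(137) = 11.7047, (-3, 8)->(-3, 3): sqrt(25) = 5, (-3, 3)->(-4, 0): sqrt(10) = 3.162278
Sum = 41.123939
Perimeter = 41.1239

41.1239


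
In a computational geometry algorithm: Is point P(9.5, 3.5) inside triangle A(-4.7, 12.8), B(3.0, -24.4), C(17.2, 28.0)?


Cross products: AB x AP = 456.63, BC x BP = 55.58, CA x CP = 419.51
All same sign? yes

Yes, inside


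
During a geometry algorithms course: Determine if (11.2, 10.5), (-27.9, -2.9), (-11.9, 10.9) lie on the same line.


Cross product: ((-27.9)-11.2)*(10.9-10.5) - ((-2.9)-10.5)*((-11.9)-11.2)
= -325.18

No, not collinear


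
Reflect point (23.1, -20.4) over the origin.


Reflection over origin: (x,y) -> (-x,-y)
(23.1, -20.4) -> (-23.1, 20.4)

(-23.1, 20.4)
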